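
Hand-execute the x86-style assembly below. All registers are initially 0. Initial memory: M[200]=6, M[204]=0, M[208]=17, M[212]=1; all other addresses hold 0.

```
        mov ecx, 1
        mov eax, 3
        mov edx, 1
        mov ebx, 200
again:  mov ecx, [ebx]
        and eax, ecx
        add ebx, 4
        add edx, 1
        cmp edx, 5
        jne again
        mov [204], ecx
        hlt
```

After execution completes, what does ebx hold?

mov ecx, 1 → ecx=1
mov eax, 3 → eax=3
mov edx, 1 → edx=1
mov ebx, 200 → ebx=200
mov ecx, [ebx] → ecx=M[200]=6
and eax, ecx → eax=3&6=2
add ebx, 4 → ebx=200+4=204
add edx, 1 → edx=1+1=2
cmp edx, 5  (cmp 2,5)
jne again: taken
mov ecx, [ebx] → ecx=M[204]=0
and eax, ecx → eax=2&0=0
add ebx, 4 → ebx=204+4=208
add edx, 1 → edx=2+1=3
cmp edx, 5  (cmp 3,5)
jne again: taken
mov ecx, [ebx] → ecx=M[208]=17
and eax, ecx → eax=0&17=0
add ebx, 4 → ebx=208+4=212
add edx, 1 → edx=3+1=4
cmp edx, 5  (cmp 4,5)
jne again: taken
mov ecx, [ebx] → ecx=M[212]=1
and eax, ecx → eax=0&1=0
add ebx, 4 → ebx=212+4=216
add edx, 1 → edx=4+1=5
cmp edx, 5  (cmp 5,5)
jne again: not taken
mov [204], ecx → M[204]=1
halt.

216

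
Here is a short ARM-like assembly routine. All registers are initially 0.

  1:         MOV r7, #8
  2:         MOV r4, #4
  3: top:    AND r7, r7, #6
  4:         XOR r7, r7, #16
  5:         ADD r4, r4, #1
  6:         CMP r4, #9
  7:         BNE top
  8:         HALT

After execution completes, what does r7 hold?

after MOV r7, #8: r7=8
after MOV r4, #4: r4=4
after AND r7, r7, #6: r7=8&6=0
after XOR r7, r7, #16: r7=0^16=16
after ADD r4, r4, #1: r4=4+1=5
CMP r4, #9  (cmp 5,9)
BNE top: taken
after AND r7, r7, #6: r7=16&6=0
after XOR r7, r7, #16: r7=0^16=16
after ADD r4, r4, #1: r4=5+1=6
CMP r4, #9  (cmp 6,9)
BNE top: taken
after AND r7, r7, #6: r7=16&6=0
after XOR r7, r7, #16: r7=0^16=16
after ADD r4, r4, #1: r4=6+1=7
CMP r4, #9  (cmp 7,9)
BNE top: taken
after AND r7, r7, #6: r7=16&6=0
after XOR r7, r7, #16: r7=0^16=16
after ADD r4, r4, #1: r4=7+1=8
CMP r4, #9  (cmp 8,9)
BNE top: taken
after AND r7, r7, #6: r7=16&6=0
after XOR r7, r7, #16: r7=0^16=16
after ADD r4, r4, #1: r4=8+1=9
CMP r4, #9  (cmp 9,9)
BNE top: not taken
halt.

16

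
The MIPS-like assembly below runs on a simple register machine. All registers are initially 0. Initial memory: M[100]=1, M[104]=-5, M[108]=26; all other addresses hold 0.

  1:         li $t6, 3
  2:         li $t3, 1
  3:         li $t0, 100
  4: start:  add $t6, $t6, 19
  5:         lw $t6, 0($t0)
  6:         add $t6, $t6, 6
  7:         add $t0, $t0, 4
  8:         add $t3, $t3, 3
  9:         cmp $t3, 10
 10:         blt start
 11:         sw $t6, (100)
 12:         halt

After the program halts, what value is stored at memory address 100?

after li $t6, 3: $t6=3
after li $t3, 1: $t3=1
after li $t0, 100: $t0=100
after add $t6, $t6, 19: $t6=3+19=22
after lw $t6, 0($t0): $t6=M[100]=1
after add $t6, $t6, 6: $t6=1+6=7
after add $t0, $t0, 4: $t0=100+4=104
after add $t3, $t3, 3: $t3=1+3=4
cmp $t3, 10  (cmp 4,10)
blt start: taken
after add $t6, $t6, 19: $t6=7+19=26
after lw $t6, 0($t0): $t6=M[104]=-5
after add $t6, $t6, 6: $t6=(-5)+6=1
after add $t0, $t0, 4: $t0=104+4=108
after add $t3, $t3, 3: $t3=4+3=7
cmp $t3, 10  (cmp 7,10)
blt start: taken
after add $t6, $t6, 19: $t6=1+19=20
after lw $t6, 0($t0): $t6=M[108]=26
after add $t6, $t6, 6: $t6=26+6=32
after add $t0, $t0, 4: $t0=108+4=112
after add $t3, $t3, 3: $t3=7+3=10
cmp $t3, 10  (cmp 10,10)
blt start: not taken
sw $t6, (100) → M[100]=32
halt.

32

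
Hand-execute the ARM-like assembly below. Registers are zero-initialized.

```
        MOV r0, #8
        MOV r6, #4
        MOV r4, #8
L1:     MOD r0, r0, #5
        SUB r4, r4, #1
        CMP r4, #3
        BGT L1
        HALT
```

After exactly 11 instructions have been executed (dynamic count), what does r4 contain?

MOV r0, #8 → r0=8
MOV r6, #4 → r6=4
MOV r4, #8 → r4=8
MOD r0, r0, #5 → r0=8%5=3
SUB r4, r4, #1 → r4=8-1=7
CMP r4, #3  (cmp 7,3)
BGT L1: taken
MOD r0, r0, #5 → r0=3%5=3
SUB r4, r4, #1 → r4=7-1=6
CMP r4, #3  (cmp 6,3)
BGT L1: taken
After step 11: r4 = 6.

6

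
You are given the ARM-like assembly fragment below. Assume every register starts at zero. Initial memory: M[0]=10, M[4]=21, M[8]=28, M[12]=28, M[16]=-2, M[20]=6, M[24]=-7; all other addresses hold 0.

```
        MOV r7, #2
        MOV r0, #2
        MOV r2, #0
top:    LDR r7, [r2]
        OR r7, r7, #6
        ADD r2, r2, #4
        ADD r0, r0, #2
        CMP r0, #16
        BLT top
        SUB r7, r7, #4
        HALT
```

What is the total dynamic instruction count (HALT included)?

r7=2
r0=2
r2=0
r7=M[0]=10
r7=10|6=14
r2=0+4=4
r0=2+2=4
CMP r0, #16  (cmp 4,16)
BLT top: taken
r7=M[4]=21
r7=21|6=23
r2=4+4=8
r0=4+2=6
CMP r0, #16  (cmp 6,16)
BLT top: taken
r7=M[8]=28
r7=28|6=30
r2=8+4=12
r0=6+2=8
CMP r0, #16  (cmp 8,16)
BLT top: taken
r7=M[12]=28
r7=28|6=30
r2=12+4=16
r0=8+2=10
CMP r0, #16  (cmp 10,16)
BLT top: taken
r7=M[16]=-2
r7=(-2)|6=-2
r2=16+4=20
r0=10+2=12
CMP r0, #16  (cmp 12,16)
BLT top: taken
r7=M[20]=6
r7=6|6=6
r2=20+4=24
r0=12+2=14
CMP r0, #16  (cmp 14,16)
BLT top: taken
r7=M[24]=-7
r7=(-7)|6=-1
r2=24+4=28
r0=14+2=16
CMP r0, #16  (cmp 16,16)
BLT top: not taken
r7=(-1)-4=-5
halt.
Total executed instructions: 47.

47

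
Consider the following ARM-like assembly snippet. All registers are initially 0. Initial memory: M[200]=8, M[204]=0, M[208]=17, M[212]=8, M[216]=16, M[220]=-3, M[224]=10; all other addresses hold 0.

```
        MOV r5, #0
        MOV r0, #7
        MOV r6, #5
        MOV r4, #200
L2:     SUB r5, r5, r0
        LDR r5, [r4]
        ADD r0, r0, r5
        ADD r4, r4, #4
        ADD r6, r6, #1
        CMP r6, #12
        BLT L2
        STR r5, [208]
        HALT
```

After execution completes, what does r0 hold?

63

r5=0
r0=7
r6=5
r4=200
r5=0-7=-7
r5=M[200]=8
r0=7+8=15
r4=200+4=204
r6=5+1=6
CMP r6, #12  (cmp 6,12)
BLT L2: taken
r5=8-15=-7
r5=M[204]=0
r0=15+0=15
r4=204+4=208
r6=6+1=7
CMP r6, #12  (cmp 7,12)
BLT L2: taken
r5=0-15=-15
r5=M[208]=17
r0=15+17=32
r4=208+4=212
r6=7+1=8
CMP r6, #12  (cmp 8,12)
BLT L2: taken
r5=17-32=-15
r5=M[212]=8
r0=32+8=40
r4=212+4=216
r6=8+1=9
CMP r6, #12  (cmp 9,12)
BLT L2: taken
r5=8-40=-32
r5=M[216]=16
r0=40+16=56
r4=216+4=220
r6=9+1=10
CMP r6, #12  (cmp 10,12)
BLT L2: taken
r5=16-56=-40
r5=M[220]=-3
r0=56+(-3)=53
r4=220+4=224
r6=10+1=11
CMP r6, #12  (cmp 11,12)
BLT L2: taken
r5=(-3)-53=-56
r5=M[224]=10
r0=53+10=63
r4=224+4=228
r6=11+1=12
CMP r6, #12  (cmp 12,12)
BLT L2: not taken
STR r5, [208] → M[208]=10
halt.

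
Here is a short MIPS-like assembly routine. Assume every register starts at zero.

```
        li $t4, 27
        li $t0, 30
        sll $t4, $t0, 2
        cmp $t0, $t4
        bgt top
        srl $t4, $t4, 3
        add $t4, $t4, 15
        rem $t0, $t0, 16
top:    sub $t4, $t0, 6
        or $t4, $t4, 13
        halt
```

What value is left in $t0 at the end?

14

after li $t4, 27: $t4=27
after li $t0, 30: $t0=30
after sll $t4, $t0, 2: $t4=30<<2=120
cmp $t0, $t4  (cmp 30,120)
bgt top: not taken
after srl $t4, $t4, 3: $t4=120>>3=15
after add $t4, $t4, 15: $t4=15+15=30
after rem $t0, $t0, 16: $t0=30%16=14
after sub $t4, $t0, 6: $t4=14-6=8
after or $t4, $t4, 13: $t4=8|13=13
halt.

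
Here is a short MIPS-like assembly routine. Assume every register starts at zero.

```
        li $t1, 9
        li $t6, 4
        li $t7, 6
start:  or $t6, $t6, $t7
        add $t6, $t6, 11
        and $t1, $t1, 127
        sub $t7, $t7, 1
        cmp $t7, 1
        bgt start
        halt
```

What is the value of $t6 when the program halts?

69

after li $t1, 9: $t1=9
after li $t6, 4: $t6=4
after li $t7, 6: $t7=6
after or $t6, $t6, $t7: $t6=4|6=6
after add $t6, $t6, 11: $t6=6+11=17
after and $t1, $t1, 127: $t1=9&127=9
after sub $t7, $t7, 1: $t7=6-1=5
cmp $t7, 1  (cmp 5,1)
bgt start: taken
after or $t6, $t6, $t7: $t6=17|5=21
after add $t6, $t6, 11: $t6=21+11=32
after and $t1, $t1, 127: $t1=9&127=9
after sub $t7, $t7, 1: $t7=5-1=4
cmp $t7, 1  (cmp 4,1)
bgt start: taken
after or $t6, $t6, $t7: $t6=32|4=36
after add $t6, $t6, 11: $t6=36+11=47
after and $t1, $t1, 127: $t1=9&127=9
after sub $t7, $t7, 1: $t7=4-1=3
cmp $t7, 1  (cmp 3,1)
bgt start: taken
after or $t6, $t6, $t7: $t6=47|3=47
after add $t6, $t6, 11: $t6=47+11=58
after and $t1, $t1, 127: $t1=9&127=9
after sub $t7, $t7, 1: $t7=3-1=2
cmp $t7, 1  (cmp 2,1)
bgt start: taken
after or $t6, $t6, $t7: $t6=58|2=58
after add $t6, $t6, 11: $t6=58+11=69
after and $t1, $t1, 127: $t1=9&127=9
after sub $t7, $t7, 1: $t7=2-1=1
cmp $t7, 1  (cmp 1,1)
bgt start: not taken
halt.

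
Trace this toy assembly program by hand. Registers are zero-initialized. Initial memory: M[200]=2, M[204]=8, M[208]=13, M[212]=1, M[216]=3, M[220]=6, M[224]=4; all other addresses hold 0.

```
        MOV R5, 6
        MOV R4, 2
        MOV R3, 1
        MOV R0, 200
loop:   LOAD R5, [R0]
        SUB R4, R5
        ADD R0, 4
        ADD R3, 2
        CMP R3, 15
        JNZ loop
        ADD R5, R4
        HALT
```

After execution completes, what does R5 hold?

MOV R5, 6 → R5=6
MOV R4, 2 → R4=2
MOV R3, 1 → R3=1
MOV R0, 200 → R0=200
LOAD R5, [R0] → R5=M[200]=2
SUB R4, R5 → R4=2-2=0
ADD R0, 4 → R0=200+4=204
ADD R3, 2 → R3=1+2=3
CMP R3, 15  (cmp 3,15)
JNZ loop: taken
LOAD R5, [R0] → R5=M[204]=8
SUB R4, R5 → R4=0-8=-8
ADD R0, 4 → R0=204+4=208
ADD R3, 2 → R3=3+2=5
CMP R3, 15  (cmp 5,15)
JNZ loop: taken
LOAD R5, [R0] → R5=M[208]=13
SUB R4, R5 → R4=(-8)-13=-21
ADD R0, 4 → R0=208+4=212
ADD R3, 2 → R3=5+2=7
CMP R3, 15  (cmp 7,15)
JNZ loop: taken
LOAD R5, [R0] → R5=M[212]=1
SUB R4, R5 → R4=(-21)-1=-22
ADD R0, 4 → R0=212+4=216
ADD R3, 2 → R3=7+2=9
CMP R3, 15  (cmp 9,15)
JNZ loop: taken
LOAD R5, [R0] → R5=M[216]=3
SUB R4, R5 → R4=(-22)-3=-25
ADD R0, 4 → R0=216+4=220
ADD R3, 2 → R3=9+2=11
CMP R3, 15  (cmp 11,15)
JNZ loop: taken
LOAD R5, [R0] → R5=M[220]=6
SUB R4, R5 → R4=(-25)-6=-31
ADD R0, 4 → R0=220+4=224
ADD R3, 2 → R3=11+2=13
CMP R3, 15  (cmp 13,15)
JNZ loop: taken
LOAD R5, [R0] → R5=M[224]=4
SUB R4, R5 → R4=(-31)-4=-35
ADD R0, 4 → R0=224+4=228
ADD R3, 2 → R3=13+2=15
CMP R3, 15  (cmp 15,15)
JNZ loop: not taken
ADD R5, R4 → R5=4+(-35)=-31
halt.

-31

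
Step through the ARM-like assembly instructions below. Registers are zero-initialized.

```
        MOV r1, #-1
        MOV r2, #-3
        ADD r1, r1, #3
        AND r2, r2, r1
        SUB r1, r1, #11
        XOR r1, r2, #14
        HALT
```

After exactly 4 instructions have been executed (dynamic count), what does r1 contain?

r1=-1
r2=-3
r1=(-1)+3=2
r2=(-3)&2=0
After step 4: r1 = 2.

2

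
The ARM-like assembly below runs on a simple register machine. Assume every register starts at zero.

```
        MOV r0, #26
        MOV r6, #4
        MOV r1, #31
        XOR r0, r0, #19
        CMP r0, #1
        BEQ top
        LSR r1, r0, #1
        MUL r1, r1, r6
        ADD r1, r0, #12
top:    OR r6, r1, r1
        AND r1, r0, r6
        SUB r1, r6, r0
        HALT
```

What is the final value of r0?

9

MOV r0, #26 → r0=26
MOV r6, #4 → r6=4
MOV r1, #31 → r1=31
XOR r0, r0, #19 → r0=26^19=9
CMP r0, #1  (cmp 9,1)
BEQ top: not taken
LSR r1, r0, #1 → r1=9>>1=4
MUL r1, r1, r6 → r1=4*4=16
ADD r1, r0, #12 → r1=9+12=21
OR r6, r1, r1 → r6=21|21=21
AND r1, r0, r6 → r1=9&21=1
SUB r1, r6, r0 → r1=21-9=12
halt.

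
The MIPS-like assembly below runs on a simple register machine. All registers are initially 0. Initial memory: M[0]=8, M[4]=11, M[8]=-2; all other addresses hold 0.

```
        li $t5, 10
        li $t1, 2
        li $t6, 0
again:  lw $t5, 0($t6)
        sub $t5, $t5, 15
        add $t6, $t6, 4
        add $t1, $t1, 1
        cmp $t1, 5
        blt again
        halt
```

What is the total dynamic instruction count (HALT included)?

22

li $t5, 10 → $t5=10
li $t1, 2 → $t1=2
li $t6, 0 → $t6=0
lw $t5, 0($t6) → $t5=M[0]=8
sub $t5, $t5, 15 → $t5=8-15=-7
add $t6, $t6, 4 → $t6=0+4=4
add $t1, $t1, 1 → $t1=2+1=3
cmp $t1, 5  (cmp 3,5)
blt again: taken
lw $t5, 0($t6) → $t5=M[4]=11
sub $t5, $t5, 15 → $t5=11-15=-4
add $t6, $t6, 4 → $t6=4+4=8
add $t1, $t1, 1 → $t1=3+1=4
cmp $t1, 5  (cmp 4,5)
blt again: taken
lw $t5, 0($t6) → $t5=M[8]=-2
sub $t5, $t5, 15 → $t5=(-2)-15=-17
add $t6, $t6, 4 → $t6=8+4=12
add $t1, $t1, 1 → $t1=4+1=5
cmp $t1, 5  (cmp 5,5)
blt again: not taken
halt.
Total executed instructions: 22.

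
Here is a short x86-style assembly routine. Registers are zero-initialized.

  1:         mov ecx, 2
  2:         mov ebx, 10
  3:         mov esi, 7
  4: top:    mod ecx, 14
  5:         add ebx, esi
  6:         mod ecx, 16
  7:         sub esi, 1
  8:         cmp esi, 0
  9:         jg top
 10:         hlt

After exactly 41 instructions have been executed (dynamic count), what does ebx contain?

38

after mov ecx, 2: ecx=2
after mov ebx, 10: ebx=10
after mov esi, 7: esi=7
after mod ecx, 14: ecx=2%14=2
after add ebx, esi: ebx=10+7=17
after mod ecx, 16: ecx=2%16=2
after sub esi, 1: esi=7-1=6
cmp esi, 0  (cmp 6,0)
jg top: taken
after mod ecx, 14: ecx=2%14=2
after add ebx, esi: ebx=17+6=23
after mod ecx, 16: ecx=2%16=2
after sub esi, 1: esi=6-1=5
cmp esi, 0  (cmp 5,0)
jg top: taken
after mod ecx, 14: ecx=2%14=2
after add ebx, esi: ebx=23+5=28
after mod ecx, 16: ecx=2%16=2
after sub esi, 1: esi=5-1=4
cmp esi, 0  (cmp 4,0)
jg top: taken
after mod ecx, 14: ecx=2%14=2
after add ebx, esi: ebx=28+4=32
after mod ecx, 16: ecx=2%16=2
after sub esi, 1: esi=4-1=3
cmp esi, 0  (cmp 3,0)
jg top: taken
after mod ecx, 14: ecx=2%14=2
after add ebx, esi: ebx=32+3=35
after mod ecx, 16: ecx=2%16=2
after sub esi, 1: esi=3-1=2
cmp esi, 0  (cmp 2,0)
jg top: taken
after mod ecx, 14: ecx=2%14=2
after add ebx, esi: ebx=35+2=37
after mod ecx, 16: ecx=2%16=2
after sub esi, 1: esi=2-1=1
cmp esi, 0  (cmp 1,0)
jg top: taken
after mod ecx, 14: ecx=2%14=2
after add ebx, esi: ebx=37+1=38
After step 41: ebx = 38.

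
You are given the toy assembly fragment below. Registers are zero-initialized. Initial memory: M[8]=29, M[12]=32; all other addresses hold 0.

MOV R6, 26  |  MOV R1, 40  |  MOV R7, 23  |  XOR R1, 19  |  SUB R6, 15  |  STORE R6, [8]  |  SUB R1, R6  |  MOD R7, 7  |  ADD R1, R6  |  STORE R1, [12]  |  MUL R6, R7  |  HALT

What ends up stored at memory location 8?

after MOV R6, 26: R6=26
after MOV R1, 40: R1=40
after MOV R7, 23: R7=23
after XOR R1, 19: R1=40^19=59
after SUB R6, 15: R6=26-15=11
STORE R6, [8] → M[8]=11
after SUB R1, R6: R1=59-11=48
after MOD R7, 7: R7=23%7=2
after ADD R1, R6: R1=48+11=59
STORE R1, [12] → M[12]=59
after MUL R6, R7: R6=11*2=22
halt.

11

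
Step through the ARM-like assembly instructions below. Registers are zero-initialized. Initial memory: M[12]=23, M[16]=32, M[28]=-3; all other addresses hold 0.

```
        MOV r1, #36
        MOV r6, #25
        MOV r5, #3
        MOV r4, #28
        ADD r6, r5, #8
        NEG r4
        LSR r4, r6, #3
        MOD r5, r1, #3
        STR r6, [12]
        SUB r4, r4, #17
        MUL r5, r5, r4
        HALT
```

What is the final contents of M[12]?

MOV r1, #36 → r1=36
MOV r6, #25 → r6=25
MOV r5, #3 → r5=3
MOV r4, #28 → r4=28
ADD r6, r5, #8 → r6=3+8=11
NEG r4 → r4=-(28)=-28
LSR r4, r6, #3 → r4=11>>3=1
MOD r5, r1, #3 → r5=36%3=0
STR r6, [12] → M[12]=11
SUB r4, r4, #17 → r4=1-17=-16
MUL r5, r5, r4 → r5=0*(-16)=0
halt.

11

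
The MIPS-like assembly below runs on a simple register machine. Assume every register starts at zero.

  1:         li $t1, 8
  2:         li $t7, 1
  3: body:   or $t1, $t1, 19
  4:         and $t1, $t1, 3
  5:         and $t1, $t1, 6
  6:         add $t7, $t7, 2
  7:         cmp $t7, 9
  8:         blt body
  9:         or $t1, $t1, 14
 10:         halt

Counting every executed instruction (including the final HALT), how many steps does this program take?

li $t1, 8 → $t1=8
li $t7, 1 → $t7=1
or $t1, $t1, 19 → $t1=8|19=27
and $t1, $t1, 3 → $t1=27&3=3
and $t1, $t1, 6 → $t1=3&6=2
add $t7, $t7, 2 → $t7=1+2=3
cmp $t7, 9  (cmp 3,9)
blt body: taken
or $t1, $t1, 19 → $t1=2|19=19
and $t1, $t1, 3 → $t1=19&3=3
and $t1, $t1, 6 → $t1=3&6=2
add $t7, $t7, 2 → $t7=3+2=5
cmp $t7, 9  (cmp 5,9)
blt body: taken
or $t1, $t1, 19 → $t1=2|19=19
and $t1, $t1, 3 → $t1=19&3=3
and $t1, $t1, 6 → $t1=3&6=2
add $t7, $t7, 2 → $t7=5+2=7
cmp $t7, 9  (cmp 7,9)
blt body: taken
or $t1, $t1, 19 → $t1=2|19=19
and $t1, $t1, 3 → $t1=19&3=3
and $t1, $t1, 6 → $t1=3&6=2
add $t7, $t7, 2 → $t7=7+2=9
cmp $t7, 9  (cmp 9,9)
blt body: not taken
or $t1, $t1, 14 → $t1=2|14=14
halt.
Total executed instructions: 28.

28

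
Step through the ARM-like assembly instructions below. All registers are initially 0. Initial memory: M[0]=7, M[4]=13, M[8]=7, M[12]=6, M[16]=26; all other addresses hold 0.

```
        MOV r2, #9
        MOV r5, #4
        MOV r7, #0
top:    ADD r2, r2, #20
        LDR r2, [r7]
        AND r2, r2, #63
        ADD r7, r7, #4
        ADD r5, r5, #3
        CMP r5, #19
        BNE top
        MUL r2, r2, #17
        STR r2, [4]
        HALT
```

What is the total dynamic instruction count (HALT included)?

MOV r2, #9 → r2=9
MOV r5, #4 → r5=4
MOV r7, #0 → r7=0
ADD r2, r2, #20 → r2=9+20=29
LDR r2, [r7] → r2=M[0]=7
AND r2, r2, #63 → r2=7&63=7
ADD r7, r7, #4 → r7=0+4=4
ADD r5, r5, #3 → r5=4+3=7
CMP r5, #19  (cmp 7,19)
BNE top: taken
ADD r2, r2, #20 → r2=7+20=27
LDR r2, [r7] → r2=M[4]=13
AND r2, r2, #63 → r2=13&63=13
ADD r7, r7, #4 → r7=4+4=8
ADD r5, r5, #3 → r5=7+3=10
CMP r5, #19  (cmp 10,19)
BNE top: taken
ADD r2, r2, #20 → r2=13+20=33
LDR r2, [r7] → r2=M[8]=7
AND r2, r2, #63 → r2=7&63=7
ADD r7, r7, #4 → r7=8+4=12
ADD r5, r5, #3 → r5=10+3=13
CMP r5, #19  (cmp 13,19)
BNE top: taken
ADD r2, r2, #20 → r2=7+20=27
LDR r2, [r7] → r2=M[12]=6
AND r2, r2, #63 → r2=6&63=6
ADD r7, r7, #4 → r7=12+4=16
ADD r5, r5, #3 → r5=13+3=16
CMP r5, #19  (cmp 16,19)
BNE top: taken
ADD r2, r2, #20 → r2=6+20=26
LDR r2, [r7] → r2=M[16]=26
AND r2, r2, #63 → r2=26&63=26
ADD r7, r7, #4 → r7=16+4=20
ADD r5, r5, #3 → r5=16+3=19
CMP r5, #19  (cmp 19,19)
BNE top: not taken
MUL r2, r2, #17 → r2=26*17=442
STR r2, [4] → M[4]=442
halt.
Total executed instructions: 41.

41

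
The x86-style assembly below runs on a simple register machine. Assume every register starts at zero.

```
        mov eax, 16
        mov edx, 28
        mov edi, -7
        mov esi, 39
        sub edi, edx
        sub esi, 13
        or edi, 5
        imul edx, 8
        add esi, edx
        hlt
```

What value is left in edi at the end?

after mov eax, 16: eax=16
after mov edx, 28: edx=28
after mov edi, -7: edi=-7
after mov esi, 39: esi=39
after sub edi, edx: edi=(-7)-28=-35
after sub esi, 13: esi=39-13=26
after or edi, 5: edi=(-35)|5=-35
after imul edx, 8: edx=28*8=224
after add esi, edx: esi=26+224=250
halt.

-35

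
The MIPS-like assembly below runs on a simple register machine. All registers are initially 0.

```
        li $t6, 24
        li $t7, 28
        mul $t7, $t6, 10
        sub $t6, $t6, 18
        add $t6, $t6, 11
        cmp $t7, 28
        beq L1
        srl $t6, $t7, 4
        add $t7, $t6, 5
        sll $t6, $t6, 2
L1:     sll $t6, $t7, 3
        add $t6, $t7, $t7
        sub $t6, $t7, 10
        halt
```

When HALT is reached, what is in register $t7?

20

$t6=24
$t7=28
$t7=24*10=240
$t6=24-18=6
$t6=6+11=17
cmp $t7, 28  (cmp 240,28)
beq L1: not taken
$t6=240>>4=15
$t7=15+5=20
$t6=15<<2=60
$t6=20<<3=160
$t6=20+20=40
$t6=20-10=10
halt.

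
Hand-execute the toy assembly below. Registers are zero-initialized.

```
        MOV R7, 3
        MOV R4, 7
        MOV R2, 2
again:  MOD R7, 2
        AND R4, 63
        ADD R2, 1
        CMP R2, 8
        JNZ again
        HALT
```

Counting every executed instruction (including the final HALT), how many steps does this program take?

34

R7=3
R4=7
R2=2
R7=3%2=1
R4=7&63=7
R2=2+1=3
CMP R2, 8  (cmp 3,8)
JNZ again: taken
R7=1%2=1
R4=7&63=7
R2=3+1=4
CMP R2, 8  (cmp 4,8)
JNZ again: taken
R7=1%2=1
R4=7&63=7
R2=4+1=5
CMP R2, 8  (cmp 5,8)
JNZ again: taken
R7=1%2=1
R4=7&63=7
R2=5+1=6
CMP R2, 8  (cmp 6,8)
JNZ again: taken
R7=1%2=1
R4=7&63=7
R2=6+1=7
CMP R2, 8  (cmp 7,8)
JNZ again: taken
R7=1%2=1
R4=7&63=7
R2=7+1=8
CMP R2, 8  (cmp 8,8)
JNZ again: not taken
halt.
Total executed instructions: 34.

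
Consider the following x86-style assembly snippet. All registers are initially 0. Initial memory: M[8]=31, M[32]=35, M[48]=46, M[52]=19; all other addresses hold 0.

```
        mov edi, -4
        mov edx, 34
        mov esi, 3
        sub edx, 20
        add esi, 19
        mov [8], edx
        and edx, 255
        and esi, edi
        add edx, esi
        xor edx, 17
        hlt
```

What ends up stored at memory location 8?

after mov edi, -4: edi=-4
after mov edx, 34: edx=34
after mov esi, 3: esi=3
after sub edx, 20: edx=34-20=14
after add esi, 19: esi=3+19=22
mov [8], edx → M[8]=14
after and edx, 255: edx=14&255=14
after and esi, edi: esi=22&(-4)=20
after add edx, esi: edx=14+20=34
after xor edx, 17: edx=34^17=51
halt.

14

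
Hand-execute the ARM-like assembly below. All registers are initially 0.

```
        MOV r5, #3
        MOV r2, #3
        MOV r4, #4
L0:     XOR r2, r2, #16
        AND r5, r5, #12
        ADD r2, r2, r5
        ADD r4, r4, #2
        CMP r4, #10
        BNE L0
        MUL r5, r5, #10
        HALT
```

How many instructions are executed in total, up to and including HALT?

23

r5=3
r2=3
r4=4
r2=3^16=19
r5=3&12=0
r2=19+0=19
r4=4+2=6
CMP r4, #10  (cmp 6,10)
BNE L0: taken
r2=19^16=3
r5=0&12=0
r2=3+0=3
r4=6+2=8
CMP r4, #10  (cmp 8,10)
BNE L0: taken
r2=3^16=19
r5=0&12=0
r2=19+0=19
r4=8+2=10
CMP r4, #10  (cmp 10,10)
BNE L0: not taken
r5=0*10=0
halt.
Total executed instructions: 23.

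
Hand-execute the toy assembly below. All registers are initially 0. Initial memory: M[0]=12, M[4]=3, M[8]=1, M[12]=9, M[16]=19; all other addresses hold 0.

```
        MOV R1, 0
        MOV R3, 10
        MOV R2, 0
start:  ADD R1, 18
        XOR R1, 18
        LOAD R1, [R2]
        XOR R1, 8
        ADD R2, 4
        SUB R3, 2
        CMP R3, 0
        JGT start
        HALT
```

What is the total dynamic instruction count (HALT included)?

R1=0
R3=10
R2=0
R1=0+18=18
R1=18^18=0
R1=M[0]=12
R1=12^8=4
R2=0+4=4
R3=10-2=8
CMP R3, 0  (cmp 8,0)
JGT start: taken
R1=4+18=22
R1=22^18=4
R1=M[4]=3
R1=3^8=11
R2=4+4=8
R3=8-2=6
CMP R3, 0  (cmp 6,0)
JGT start: taken
R1=11+18=29
R1=29^18=15
R1=M[8]=1
R1=1^8=9
R2=8+4=12
R3=6-2=4
CMP R3, 0  (cmp 4,0)
JGT start: taken
R1=9+18=27
R1=27^18=9
R1=M[12]=9
R1=9^8=1
R2=12+4=16
R3=4-2=2
CMP R3, 0  (cmp 2,0)
JGT start: taken
R1=1+18=19
R1=19^18=1
R1=M[16]=19
R1=19^8=27
R2=16+4=20
R3=2-2=0
CMP R3, 0  (cmp 0,0)
JGT start: not taken
halt.
Total executed instructions: 44.

44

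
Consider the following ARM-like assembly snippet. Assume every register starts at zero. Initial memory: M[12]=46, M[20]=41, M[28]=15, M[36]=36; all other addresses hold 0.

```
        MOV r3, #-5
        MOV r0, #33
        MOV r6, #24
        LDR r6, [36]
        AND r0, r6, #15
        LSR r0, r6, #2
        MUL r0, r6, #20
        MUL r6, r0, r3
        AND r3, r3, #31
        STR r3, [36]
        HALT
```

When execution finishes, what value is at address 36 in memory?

27

r3=-5
r0=33
r6=24
r6=M[36]=36
r0=36&15=4
r0=36>>2=9
r0=36*20=720
r6=720*(-5)=-3600
r3=(-5)&31=27
STR r3, [36] → M[36]=27
halt.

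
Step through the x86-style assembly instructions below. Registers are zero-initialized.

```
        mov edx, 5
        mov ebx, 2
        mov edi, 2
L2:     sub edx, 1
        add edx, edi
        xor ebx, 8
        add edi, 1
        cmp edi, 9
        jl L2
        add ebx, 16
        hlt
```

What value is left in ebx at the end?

26

after mov edx, 5: edx=5
after mov ebx, 2: ebx=2
after mov edi, 2: edi=2
after sub edx, 1: edx=5-1=4
after add edx, edi: edx=4+2=6
after xor ebx, 8: ebx=2^8=10
after add edi, 1: edi=2+1=3
cmp edi, 9  (cmp 3,9)
jl L2: taken
after sub edx, 1: edx=6-1=5
after add edx, edi: edx=5+3=8
after xor ebx, 8: ebx=10^8=2
after add edi, 1: edi=3+1=4
cmp edi, 9  (cmp 4,9)
jl L2: taken
after sub edx, 1: edx=8-1=7
after add edx, edi: edx=7+4=11
after xor ebx, 8: ebx=2^8=10
after add edi, 1: edi=4+1=5
cmp edi, 9  (cmp 5,9)
jl L2: taken
after sub edx, 1: edx=11-1=10
after add edx, edi: edx=10+5=15
after xor ebx, 8: ebx=10^8=2
after add edi, 1: edi=5+1=6
cmp edi, 9  (cmp 6,9)
jl L2: taken
after sub edx, 1: edx=15-1=14
after add edx, edi: edx=14+6=20
after xor ebx, 8: ebx=2^8=10
after add edi, 1: edi=6+1=7
cmp edi, 9  (cmp 7,9)
jl L2: taken
after sub edx, 1: edx=20-1=19
after add edx, edi: edx=19+7=26
after xor ebx, 8: ebx=10^8=2
after add edi, 1: edi=7+1=8
cmp edi, 9  (cmp 8,9)
jl L2: taken
after sub edx, 1: edx=26-1=25
after add edx, edi: edx=25+8=33
after xor ebx, 8: ebx=2^8=10
after add edi, 1: edi=8+1=9
cmp edi, 9  (cmp 9,9)
jl L2: not taken
after add ebx, 16: ebx=10+16=26
halt.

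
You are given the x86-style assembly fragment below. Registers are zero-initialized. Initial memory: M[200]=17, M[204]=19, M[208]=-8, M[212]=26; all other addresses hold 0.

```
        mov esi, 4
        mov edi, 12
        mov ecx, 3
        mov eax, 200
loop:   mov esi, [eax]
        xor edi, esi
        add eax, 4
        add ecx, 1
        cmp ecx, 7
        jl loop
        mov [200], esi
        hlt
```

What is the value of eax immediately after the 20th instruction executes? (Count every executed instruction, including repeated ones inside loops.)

212

mov esi, 4 → esi=4
mov edi, 12 → edi=12
mov ecx, 3 → ecx=3
mov eax, 200 → eax=200
mov esi, [eax] → esi=M[200]=17
xor edi, esi → edi=12^17=29
add eax, 4 → eax=200+4=204
add ecx, 1 → ecx=3+1=4
cmp ecx, 7  (cmp 4,7)
jl loop: taken
mov esi, [eax] → esi=M[204]=19
xor edi, esi → edi=29^19=14
add eax, 4 → eax=204+4=208
add ecx, 1 → ecx=4+1=5
cmp ecx, 7  (cmp 5,7)
jl loop: taken
mov esi, [eax] → esi=M[208]=-8
xor edi, esi → edi=14^(-8)=-10
add eax, 4 → eax=208+4=212
add ecx, 1 → ecx=5+1=6
After step 20: eax = 212.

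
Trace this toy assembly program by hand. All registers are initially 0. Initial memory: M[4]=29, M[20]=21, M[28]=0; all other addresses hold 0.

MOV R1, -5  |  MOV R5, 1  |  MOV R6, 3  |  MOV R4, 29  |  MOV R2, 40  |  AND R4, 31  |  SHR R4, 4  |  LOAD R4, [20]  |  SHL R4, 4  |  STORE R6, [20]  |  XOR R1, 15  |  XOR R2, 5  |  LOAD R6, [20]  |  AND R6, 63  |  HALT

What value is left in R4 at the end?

336

after MOV R1, -5: R1=-5
after MOV R5, 1: R5=1
after MOV R6, 3: R6=3
after MOV R4, 29: R4=29
after MOV R2, 40: R2=40
after AND R4, 31: R4=29&31=29
after SHR R4, 4: R4=29>>4=1
after LOAD R4, [20]: R4=M[20]=21
after SHL R4, 4: R4=21<<4=336
STORE R6, [20] → M[20]=3
after XOR R1, 15: R1=(-5)^15=-12
after XOR R2, 5: R2=40^5=45
after LOAD R6, [20]: R6=M[20]=3
after AND R6, 63: R6=3&63=3
halt.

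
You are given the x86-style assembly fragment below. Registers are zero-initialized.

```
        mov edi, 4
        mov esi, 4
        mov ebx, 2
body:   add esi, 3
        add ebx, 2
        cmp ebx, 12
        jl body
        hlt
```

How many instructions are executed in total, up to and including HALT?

24

after mov edi, 4: edi=4
after mov esi, 4: esi=4
after mov ebx, 2: ebx=2
after add esi, 3: esi=4+3=7
after add ebx, 2: ebx=2+2=4
cmp ebx, 12  (cmp 4,12)
jl body: taken
after add esi, 3: esi=7+3=10
after add ebx, 2: ebx=4+2=6
cmp ebx, 12  (cmp 6,12)
jl body: taken
after add esi, 3: esi=10+3=13
after add ebx, 2: ebx=6+2=8
cmp ebx, 12  (cmp 8,12)
jl body: taken
after add esi, 3: esi=13+3=16
after add ebx, 2: ebx=8+2=10
cmp ebx, 12  (cmp 10,12)
jl body: taken
after add esi, 3: esi=16+3=19
after add ebx, 2: ebx=10+2=12
cmp ebx, 12  (cmp 12,12)
jl body: not taken
halt.
Total executed instructions: 24.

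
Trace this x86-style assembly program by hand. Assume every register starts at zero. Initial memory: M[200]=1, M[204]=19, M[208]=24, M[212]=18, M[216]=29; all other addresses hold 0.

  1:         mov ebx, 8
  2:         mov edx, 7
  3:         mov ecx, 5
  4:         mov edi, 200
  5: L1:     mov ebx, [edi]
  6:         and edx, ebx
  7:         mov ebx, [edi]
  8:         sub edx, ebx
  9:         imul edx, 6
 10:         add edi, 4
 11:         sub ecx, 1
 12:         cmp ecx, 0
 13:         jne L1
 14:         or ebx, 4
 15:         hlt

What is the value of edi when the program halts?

220

ebx=8
edx=7
ecx=5
edi=200
ebx=M[200]=1
edx=7&1=1
ebx=M[200]=1
edx=1-1=0
edx=0*6=0
edi=200+4=204
ecx=5-1=4
cmp ecx, 0  (cmp 4,0)
jne L1: taken
ebx=M[204]=19
edx=0&19=0
ebx=M[204]=19
edx=0-19=-19
edx=(-19)*6=-114
edi=204+4=208
ecx=4-1=3
cmp ecx, 0  (cmp 3,0)
jne L1: taken
ebx=M[208]=24
edx=(-114)&24=8
ebx=M[208]=24
edx=8-24=-16
edx=(-16)*6=-96
edi=208+4=212
ecx=3-1=2
cmp ecx, 0  (cmp 2,0)
jne L1: taken
ebx=M[212]=18
edx=(-96)&18=0
ebx=M[212]=18
edx=0-18=-18
edx=(-18)*6=-108
edi=212+4=216
ecx=2-1=1
cmp ecx, 0  (cmp 1,0)
jne L1: taken
ebx=M[216]=29
edx=(-108)&29=20
ebx=M[216]=29
edx=20-29=-9
edx=(-9)*6=-54
edi=216+4=220
ecx=1-1=0
cmp ecx, 0  (cmp 0,0)
jne L1: not taken
ebx=29|4=29
halt.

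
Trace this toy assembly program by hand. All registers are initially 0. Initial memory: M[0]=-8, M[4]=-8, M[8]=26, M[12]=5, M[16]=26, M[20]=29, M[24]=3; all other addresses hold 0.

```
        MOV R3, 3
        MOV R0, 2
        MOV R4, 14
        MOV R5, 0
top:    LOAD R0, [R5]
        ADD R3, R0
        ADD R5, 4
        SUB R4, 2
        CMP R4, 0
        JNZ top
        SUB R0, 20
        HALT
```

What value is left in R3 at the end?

after MOV R3, 3: R3=3
after MOV R0, 2: R0=2
after MOV R4, 14: R4=14
after MOV R5, 0: R5=0
after LOAD R0, [R5]: R0=M[0]=-8
after ADD R3, R0: R3=3+(-8)=-5
after ADD R5, 4: R5=0+4=4
after SUB R4, 2: R4=14-2=12
CMP R4, 0  (cmp 12,0)
JNZ top: taken
after LOAD R0, [R5]: R0=M[4]=-8
after ADD R3, R0: R3=(-5)+(-8)=-13
after ADD R5, 4: R5=4+4=8
after SUB R4, 2: R4=12-2=10
CMP R4, 0  (cmp 10,0)
JNZ top: taken
after LOAD R0, [R5]: R0=M[8]=26
after ADD R3, R0: R3=(-13)+26=13
after ADD R5, 4: R5=8+4=12
after SUB R4, 2: R4=10-2=8
CMP R4, 0  (cmp 8,0)
JNZ top: taken
after LOAD R0, [R5]: R0=M[12]=5
after ADD R3, R0: R3=13+5=18
after ADD R5, 4: R5=12+4=16
after SUB R4, 2: R4=8-2=6
CMP R4, 0  (cmp 6,0)
JNZ top: taken
after LOAD R0, [R5]: R0=M[16]=26
after ADD R3, R0: R3=18+26=44
after ADD R5, 4: R5=16+4=20
after SUB R4, 2: R4=6-2=4
CMP R4, 0  (cmp 4,0)
JNZ top: taken
after LOAD R0, [R5]: R0=M[20]=29
after ADD R3, R0: R3=44+29=73
after ADD R5, 4: R5=20+4=24
after SUB R4, 2: R4=4-2=2
CMP R4, 0  (cmp 2,0)
JNZ top: taken
after LOAD R0, [R5]: R0=M[24]=3
after ADD R3, R0: R3=73+3=76
after ADD R5, 4: R5=24+4=28
after SUB R4, 2: R4=2-2=0
CMP R4, 0  (cmp 0,0)
JNZ top: not taken
after SUB R0, 20: R0=3-20=-17
halt.

76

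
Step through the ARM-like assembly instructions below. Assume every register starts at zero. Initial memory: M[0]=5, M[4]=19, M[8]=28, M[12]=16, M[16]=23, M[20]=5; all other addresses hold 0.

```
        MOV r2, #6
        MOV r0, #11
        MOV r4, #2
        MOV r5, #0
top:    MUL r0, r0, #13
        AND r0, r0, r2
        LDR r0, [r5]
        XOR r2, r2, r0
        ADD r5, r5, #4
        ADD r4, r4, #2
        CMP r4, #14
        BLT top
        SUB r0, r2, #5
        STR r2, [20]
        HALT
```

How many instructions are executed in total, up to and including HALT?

MOV r2, #6 → r2=6
MOV r0, #11 → r0=11
MOV r4, #2 → r4=2
MOV r5, #0 → r5=0
MUL r0, r0, #13 → r0=11*13=143
AND r0, r0, r2 → r0=143&6=6
LDR r0, [r5] → r0=M[0]=5
XOR r2, r2, r0 → r2=6^5=3
ADD r5, r5, #4 → r5=0+4=4
ADD r4, r4, #2 → r4=2+2=4
CMP r4, #14  (cmp 4,14)
BLT top: taken
MUL r0, r0, #13 → r0=5*13=65
AND r0, r0, r2 → r0=65&3=1
LDR r0, [r5] → r0=M[4]=19
XOR r2, r2, r0 → r2=3^19=16
ADD r5, r5, #4 → r5=4+4=8
ADD r4, r4, #2 → r4=4+2=6
CMP r4, #14  (cmp 6,14)
BLT top: taken
MUL r0, r0, #13 → r0=19*13=247
AND r0, r0, r2 → r0=247&16=16
LDR r0, [r5] → r0=M[8]=28
XOR r2, r2, r0 → r2=16^28=12
ADD r5, r5, #4 → r5=8+4=12
ADD r4, r4, #2 → r4=6+2=8
CMP r4, #14  (cmp 8,14)
BLT top: taken
MUL r0, r0, #13 → r0=28*13=364
AND r0, r0, r2 → r0=364&12=12
LDR r0, [r5] → r0=M[12]=16
XOR r2, r2, r0 → r2=12^16=28
ADD r5, r5, #4 → r5=12+4=16
ADD r4, r4, #2 → r4=8+2=10
CMP r4, #14  (cmp 10,14)
BLT top: taken
MUL r0, r0, #13 → r0=16*13=208
AND r0, r0, r2 → r0=208&28=16
LDR r0, [r5] → r0=M[16]=23
XOR r2, r2, r0 → r2=28^23=11
ADD r5, r5, #4 → r5=16+4=20
ADD r4, r4, #2 → r4=10+2=12
CMP r4, #14  (cmp 12,14)
BLT top: taken
MUL r0, r0, #13 → r0=23*13=299
AND r0, r0, r2 → r0=299&11=11
LDR r0, [r5] → r0=M[20]=5
XOR r2, r2, r0 → r2=11^5=14
ADD r5, r5, #4 → r5=20+4=24
ADD r4, r4, #2 → r4=12+2=14
CMP r4, #14  (cmp 14,14)
BLT top: not taken
SUB r0, r2, #5 → r0=14-5=9
STR r2, [20] → M[20]=14
halt.
Total executed instructions: 55.

55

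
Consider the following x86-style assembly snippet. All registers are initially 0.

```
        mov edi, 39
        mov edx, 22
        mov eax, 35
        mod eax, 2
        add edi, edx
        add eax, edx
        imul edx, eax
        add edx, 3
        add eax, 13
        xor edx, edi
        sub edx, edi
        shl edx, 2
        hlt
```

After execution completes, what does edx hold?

1548

after mov edi, 39: edi=39
after mov edx, 22: edx=22
after mov eax, 35: eax=35
after mod eax, 2: eax=35%2=1
after add edi, edx: edi=39+22=61
after add eax, edx: eax=1+22=23
after imul edx, eax: edx=22*23=506
after add edx, 3: edx=506+3=509
after add eax, 13: eax=23+13=36
after xor edx, edi: edx=509^61=448
after sub edx, edi: edx=448-61=387
after shl edx, 2: edx=387<<2=1548
halt.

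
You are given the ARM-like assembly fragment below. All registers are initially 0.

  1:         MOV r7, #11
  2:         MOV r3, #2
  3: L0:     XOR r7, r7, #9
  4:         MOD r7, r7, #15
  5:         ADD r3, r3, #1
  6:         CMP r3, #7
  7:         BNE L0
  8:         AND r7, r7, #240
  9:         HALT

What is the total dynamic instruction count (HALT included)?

29

r7=11
r3=2
r7=11^9=2
r7=2%15=2
r3=2+1=3
CMP r3, #7  (cmp 3,7)
BNE L0: taken
r7=2^9=11
r7=11%15=11
r3=3+1=4
CMP r3, #7  (cmp 4,7)
BNE L0: taken
r7=11^9=2
r7=2%15=2
r3=4+1=5
CMP r3, #7  (cmp 5,7)
BNE L0: taken
r7=2^9=11
r7=11%15=11
r3=5+1=6
CMP r3, #7  (cmp 6,7)
BNE L0: taken
r7=11^9=2
r7=2%15=2
r3=6+1=7
CMP r3, #7  (cmp 7,7)
BNE L0: not taken
r7=2&240=0
halt.
Total executed instructions: 29.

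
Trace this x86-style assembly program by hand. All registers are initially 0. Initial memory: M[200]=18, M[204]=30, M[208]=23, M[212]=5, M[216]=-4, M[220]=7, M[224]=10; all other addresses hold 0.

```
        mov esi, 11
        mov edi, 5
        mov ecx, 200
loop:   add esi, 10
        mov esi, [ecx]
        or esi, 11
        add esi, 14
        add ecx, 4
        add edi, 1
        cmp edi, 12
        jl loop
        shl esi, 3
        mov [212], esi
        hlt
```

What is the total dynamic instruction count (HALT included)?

esi=11
edi=5
ecx=200
esi=11+10=21
esi=M[200]=18
esi=18|11=27
esi=27+14=41
ecx=200+4=204
edi=5+1=6
cmp edi, 12  (cmp 6,12)
jl loop: taken
esi=41+10=51
esi=M[204]=30
esi=30|11=31
esi=31+14=45
ecx=204+4=208
edi=6+1=7
cmp edi, 12  (cmp 7,12)
jl loop: taken
esi=45+10=55
esi=M[208]=23
esi=23|11=31
esi=31+14=45
ecx=208+4=212
edi=7+1=8
cmp edi, 12  (cmp 8,12)
jl loop: taken
esi=45+10=55
esi=M[212]=5
esi=5|11=15
esi=15+14=29
ecx=212+4=216
edi=8+1=9
cmp edi, 12  (cmp 9,12)
jl loop: taken
esi=29+10=39
esi=M[216]=-4
esi=(-4)|11=-1
esi=(-1)+14=13
ecx=216+4=220
edi=9+1=10
cmp edi, 12  (cmp 10,12)
jl loop: taken
esi=13+10=23
esi=M[220]=7
esi=7|11=15
esi=15+14=29
ecx=220+4=224
edi=10+1=11
cmp edi, 12  (cmp 11,12)
jl loop: taken
esi=29+10=39
esi=M[224]=10
esi=10|11=11
esi=11+14=25
ecx=224+4=228
edi=11+1=12
cmp edi, 12  (cmp 12,12)
jl loop: not taken
esi=25<<3=200
mov [212], esi → M[212]=200
halt.
Total executed instructions: 62.

62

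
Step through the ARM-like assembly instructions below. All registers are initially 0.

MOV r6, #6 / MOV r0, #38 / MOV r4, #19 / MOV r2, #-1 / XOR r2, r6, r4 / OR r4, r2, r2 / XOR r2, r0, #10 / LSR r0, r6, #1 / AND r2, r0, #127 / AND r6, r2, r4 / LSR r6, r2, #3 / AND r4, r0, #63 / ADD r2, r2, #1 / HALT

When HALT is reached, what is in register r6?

MOV r6, #6 → r6=6
MOV r0, #38 → r0=38
MOV r4, #19 → r4=19
MOV r2, #-1 → r2=-1
XOR r2, r6, r4 → r2=6^19=21
OR r4, r2, r2 → r4=21|21=21
XOR r2, r0, #10 → r2=38^10=44
LSR r0, r6, #1 → r0=6>>1=3
AND r2, r0, #127 → r2=3&127=3
AND r6, r2, r4 → r6=3&21=1
LSR r6, r2, #3 → r6=3>>3=0
AND r4, r0, #63 → r4=3&63=3
ADD r2, r2, #1 → r2=3+1=4
halt.

0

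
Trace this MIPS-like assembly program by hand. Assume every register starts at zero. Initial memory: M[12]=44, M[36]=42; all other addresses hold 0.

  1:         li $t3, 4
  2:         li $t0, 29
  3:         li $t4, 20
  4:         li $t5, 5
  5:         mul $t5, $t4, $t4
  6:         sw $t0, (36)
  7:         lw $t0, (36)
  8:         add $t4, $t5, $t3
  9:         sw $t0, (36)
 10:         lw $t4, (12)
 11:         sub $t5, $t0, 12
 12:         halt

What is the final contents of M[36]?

29

after li $t3, 4: $t3=4
after li $t0, 29: $t0=29
after li $t4, 20: $t4=20
after li $t5, 5: $t5=5
after mul $t5, $t4, $t4: $t5=20*20=400
sw $t0, (36) → M[36]=29
after lw $t0, (36): $t0=M[36]=29
after add $t4, $t5, $t3: $t4=400+4=404
sw $t0, (36) → M[36]=29
after lw $t4, (12): $t4=M[12]=44
after sub $t5, $t0, 12: $t5=29-12=17
halt.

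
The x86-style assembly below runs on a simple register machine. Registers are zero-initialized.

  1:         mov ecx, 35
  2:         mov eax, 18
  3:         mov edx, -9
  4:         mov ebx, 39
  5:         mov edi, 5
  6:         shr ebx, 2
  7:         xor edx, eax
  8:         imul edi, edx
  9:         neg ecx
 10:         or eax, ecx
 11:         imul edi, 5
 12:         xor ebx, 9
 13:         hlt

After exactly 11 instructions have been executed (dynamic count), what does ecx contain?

ecx=35
eax=18
edx=-9
ebx=39
edi=5
ebx=39>>2=9
edx=(-9)^18=-27
edi=5*(-27)=-135
ecx=-(35)=-35
eax=18|(-35)=-33
edi=(-135)*5=-675
After step 11: ecx = -35.

-35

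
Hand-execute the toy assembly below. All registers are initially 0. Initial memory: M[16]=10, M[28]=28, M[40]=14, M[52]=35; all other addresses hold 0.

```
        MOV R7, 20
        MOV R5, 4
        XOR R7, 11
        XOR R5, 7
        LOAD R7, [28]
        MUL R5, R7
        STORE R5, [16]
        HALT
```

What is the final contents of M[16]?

MOV R7, 20 → R7=20
MOV R5, 4 → R5=4
XOR R7, 11 → R7=20^11=31
XOR R5, 7 → R5=4^7=3
LOAD R7, [28] → R7=M[28]=28
MUL R5, R7 → R5=3*28=84
STORE R5, [16] → M[16]=84
halt.

84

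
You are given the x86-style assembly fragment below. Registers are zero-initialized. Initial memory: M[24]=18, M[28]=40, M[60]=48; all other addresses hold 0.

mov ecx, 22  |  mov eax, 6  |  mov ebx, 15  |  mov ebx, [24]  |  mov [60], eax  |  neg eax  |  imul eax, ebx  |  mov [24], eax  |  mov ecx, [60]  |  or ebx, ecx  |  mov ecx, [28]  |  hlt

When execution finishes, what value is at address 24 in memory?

after mov ecx, 22: ecx=22
after mov eax, 6: eax=6
after mov ebx, 15: ebx=15
after mov ebx, [24]: ebx=M[24]=18
mov [60], eax → M[60]=6
after neg eax: eax=-(6)=-6
after imul eax, ebx: eax=(-6)*18=-108
mov [24], eax → M[24]=-108
after mov ecx, [60]: ecx=M[60]=6
after or ebx, ecx: ebx=18|6=22
after mov ecx, [28]: ecx=M[28]=40
halt.

-108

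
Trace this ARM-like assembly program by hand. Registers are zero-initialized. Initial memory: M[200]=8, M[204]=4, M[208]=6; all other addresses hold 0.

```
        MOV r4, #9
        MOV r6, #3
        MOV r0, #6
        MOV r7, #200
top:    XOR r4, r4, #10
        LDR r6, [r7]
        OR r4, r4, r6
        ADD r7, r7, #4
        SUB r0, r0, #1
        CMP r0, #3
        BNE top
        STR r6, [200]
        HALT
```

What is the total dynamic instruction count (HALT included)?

27

MOV r4, #9 → r4=9
MOV r6, #3 → r6=3
MOV r0, #6 → r0=6
MOV r7, #200 → r7=200
XOR r4, r4, #10 → r4=9^10=3
LDR r6, [r7] → r6=M[200]=8
OR r4, r4, r6 → r4=3|8=11
ADD r7, r7, #4 → r7=200+4=204
SUB r0, r0, #1 → r0=6-1=5
CMP r0, #3  (cmp 5,3)
BNE top: taken
XOR r4, r4, #10 → r4=11^10=1
LDR r6, [r7] → r6=M[204]=4
OR r4, r4, r6 → r4=1|4=5
ADD r7, r7, #4 → r7=204+4=208
SUB r0, r0, #1 → r0=5-1=4
CMP r0, #3  (cmp 4,3)
BNE top: taken
XOR r4, r4, #10 → r4=5^10=15
LDR r6, [r7] → r6=M[208]=6
OR r4, r4, r6 → r4=15|6=15
ADD r7, r7, #4 → r7=208+4=212
SUB r0, r0, #1 → r0=4-1=3
CMP r0, #3  (cmp 3,3)
BNE top: not taken
STR r6, [200] → M[200]=6
halt.
Total executed instructions: 27.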